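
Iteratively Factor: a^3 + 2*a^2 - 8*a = (a - 2)*(a^2 + 4*a) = (a - 2)*(a + 4)*(a)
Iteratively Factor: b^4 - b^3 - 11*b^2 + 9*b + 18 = (b + 1)*(b^3 - 2*b^2 - 9*b + 18) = (b - 3)*(b + 1)*(b^2 + b - 6) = (b - 3)*(b - 2)*(b + 1)*(b + 3)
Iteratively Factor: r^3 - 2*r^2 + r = (r)*(r^2 - 2*r + 1) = r*(r - 1)*(r - 1)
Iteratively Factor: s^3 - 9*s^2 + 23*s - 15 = (s - 3)*(s^2 - 6*s + 5) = (s - 5)*(s - 3)*(s - 1)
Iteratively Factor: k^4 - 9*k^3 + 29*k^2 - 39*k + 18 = (k - 3)*(k^3 - 6*k^2 + 11*k - 6) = (k - 3)^2*(k^2 - 3*k + 2) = (k - 3)^2*(k - 1)*(k - 2)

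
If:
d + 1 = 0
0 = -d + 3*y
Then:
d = -1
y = -1/3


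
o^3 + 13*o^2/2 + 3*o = o*(o + 1/2)*(o + 6)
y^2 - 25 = (y - 5)*(y + 5)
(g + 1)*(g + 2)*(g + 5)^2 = g^4 + 13*g^3 + 57*g^2 + 95*g + 50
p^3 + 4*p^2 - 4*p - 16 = (p - 2)*(p + 2)*(p + 4)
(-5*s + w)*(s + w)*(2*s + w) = -10*s^3 - 13*s^2*w - 2*s*w^2 + w^3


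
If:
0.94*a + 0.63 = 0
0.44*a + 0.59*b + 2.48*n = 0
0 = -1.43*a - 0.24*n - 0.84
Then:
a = -0.67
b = -1.57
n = 0.49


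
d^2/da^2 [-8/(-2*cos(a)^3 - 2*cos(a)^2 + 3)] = 4*(2*(1 - cos(4*a))*(3*cos(a) + 2)^2 + (3*cos(a) + 8*cos(2*a) + 9*cos(3*a))*(2*cos(a)^3 + 2*cos(a)^2 - 3))/(2*cos(a)^3 + 2*cos(a)^2 - 3)^3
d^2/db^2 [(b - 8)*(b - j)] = 2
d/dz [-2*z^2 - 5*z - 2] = -4*z - 5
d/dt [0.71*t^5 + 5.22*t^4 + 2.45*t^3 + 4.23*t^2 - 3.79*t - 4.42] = 3.55*t^4 + 20.88*t^3 + 7.35*t^2 + 8.46*t - 3.79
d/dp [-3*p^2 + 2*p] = 2 - 6*p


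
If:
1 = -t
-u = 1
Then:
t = -1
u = -1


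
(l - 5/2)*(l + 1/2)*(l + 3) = l^3 + l^2 - 29*l/4 - 15/4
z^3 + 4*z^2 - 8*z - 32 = (z + 4)*(z - 2*sqrt(2))*(z + 2*sqrt(2))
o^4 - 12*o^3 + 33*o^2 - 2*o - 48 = (o - 8)*(o - 3)*(o - 2)*(o + 1)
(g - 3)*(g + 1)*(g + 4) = g^3 + 2*g^2 - 11*g - 12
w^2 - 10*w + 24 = (w - 6)*(w - 4)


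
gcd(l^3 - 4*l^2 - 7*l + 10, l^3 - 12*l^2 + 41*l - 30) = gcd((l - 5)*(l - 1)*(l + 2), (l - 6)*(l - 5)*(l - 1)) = l^2 - 6*l + 5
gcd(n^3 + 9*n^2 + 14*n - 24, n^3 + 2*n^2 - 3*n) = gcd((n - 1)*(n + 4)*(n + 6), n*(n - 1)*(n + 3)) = n - 1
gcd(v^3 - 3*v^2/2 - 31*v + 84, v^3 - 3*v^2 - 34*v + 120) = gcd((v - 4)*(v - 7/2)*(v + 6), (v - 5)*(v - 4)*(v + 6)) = v^2 + 2*v - 24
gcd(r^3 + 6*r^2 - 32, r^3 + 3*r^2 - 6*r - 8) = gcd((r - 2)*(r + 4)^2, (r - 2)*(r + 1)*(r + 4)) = r^2 + 2*r - 8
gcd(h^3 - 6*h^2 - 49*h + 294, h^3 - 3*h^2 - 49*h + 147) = h^2 - 49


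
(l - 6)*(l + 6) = l^2 - 36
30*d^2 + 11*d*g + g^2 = (5*d + g)*(6*d + g)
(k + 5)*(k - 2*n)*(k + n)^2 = k^4 + 5*k^3 - 3*k^2*n^2 - 2*k*n^3 - 15*k*n^2 - 10*n^3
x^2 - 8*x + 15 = (x - 5)*(x - 3)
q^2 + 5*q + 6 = (q + 2)*(q + 3)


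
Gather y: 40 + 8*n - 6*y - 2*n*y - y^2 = 8*n - y^2 + y*(-2*n - 6) + 40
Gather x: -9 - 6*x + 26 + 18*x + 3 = 12*x + 20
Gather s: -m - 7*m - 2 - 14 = -8*m - 16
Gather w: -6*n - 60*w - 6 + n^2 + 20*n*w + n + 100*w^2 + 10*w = n^2 - 5*n + 100*w^2 + w*(20*n - 50) - 6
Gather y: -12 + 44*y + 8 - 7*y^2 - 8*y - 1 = -7*y^2 + 36*y - 5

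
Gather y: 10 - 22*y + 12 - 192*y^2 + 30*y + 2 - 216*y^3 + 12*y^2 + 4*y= -216*y^3 - 180*y^2 + 12*y + 24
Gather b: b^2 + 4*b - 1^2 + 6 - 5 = b^2 + 4*b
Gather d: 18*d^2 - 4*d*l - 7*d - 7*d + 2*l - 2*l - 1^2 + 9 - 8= 18*d^2 + d*(-4*l - 14)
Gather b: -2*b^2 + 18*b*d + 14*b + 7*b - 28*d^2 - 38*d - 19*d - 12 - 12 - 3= -2*b^2 + b*(18*d + 21) - 28*d^2 - 57*d - 27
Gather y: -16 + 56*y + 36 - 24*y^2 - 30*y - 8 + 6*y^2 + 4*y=-18*y^2 + 30*y + 12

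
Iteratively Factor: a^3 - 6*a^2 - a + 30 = (a - 3)*(a^2 - 3*a - 10) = (a - 3)*(a + 2)*(a - 5)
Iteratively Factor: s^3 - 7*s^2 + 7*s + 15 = (s - 5)*(s^2 - 2*s - 3) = (s - 5)*(s - 3)*(s + 1)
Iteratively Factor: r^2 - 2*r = (r)*(r - 2)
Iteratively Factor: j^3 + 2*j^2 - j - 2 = (j - 1)*(j^2 + 3*j + 2) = (j - 1)*(j + 1)*(j + 2)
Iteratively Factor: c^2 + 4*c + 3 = (c + 3)*(c + 1)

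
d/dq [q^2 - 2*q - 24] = 2*q - 2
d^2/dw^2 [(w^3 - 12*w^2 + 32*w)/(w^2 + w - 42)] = 6*(29*w^3 - 546*w^2 + 3108*w - 6608)/(w^6 + 3*w^5 - 123*w^4 - 251*w^3 + 5166*w^2 + 5292*w - 74088)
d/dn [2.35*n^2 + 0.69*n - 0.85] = 4.7*n + 0.69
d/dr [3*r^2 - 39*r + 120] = 6*r - 39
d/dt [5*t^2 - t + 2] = 10*t - 1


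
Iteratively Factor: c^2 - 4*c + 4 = (c - 2)*(c - 2)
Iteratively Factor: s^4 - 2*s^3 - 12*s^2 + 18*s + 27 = (s - 3)*(s^3 + s^2 - 9*s - 9) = (s - 3)^2*(s^2 + 4*s + 3) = (s - 3)^2*(s + 1)*(s + 3)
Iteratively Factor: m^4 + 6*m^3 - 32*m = (m - 2)*(m^3 + 8*m^2 + 16*m) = (m - 2)*(m + 4)*(m^2 + 4*m) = (m - 2)*(m + 4)^2*(m)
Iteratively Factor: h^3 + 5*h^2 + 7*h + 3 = (h + 3)*(h^2 + 2*h + 1) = (h + 1)*(h + 3)*(h + 1)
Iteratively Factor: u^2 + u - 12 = (u - 3)*(u + 4)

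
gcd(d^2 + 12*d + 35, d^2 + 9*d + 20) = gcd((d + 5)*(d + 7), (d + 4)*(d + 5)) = d + 5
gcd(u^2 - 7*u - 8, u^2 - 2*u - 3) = u + 1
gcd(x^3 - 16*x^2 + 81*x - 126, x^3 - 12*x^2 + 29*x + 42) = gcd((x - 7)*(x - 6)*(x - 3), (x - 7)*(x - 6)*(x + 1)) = x^2 - 13*x + 42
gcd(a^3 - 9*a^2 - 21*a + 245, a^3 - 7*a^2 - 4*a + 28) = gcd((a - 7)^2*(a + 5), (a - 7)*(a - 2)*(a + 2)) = a - 7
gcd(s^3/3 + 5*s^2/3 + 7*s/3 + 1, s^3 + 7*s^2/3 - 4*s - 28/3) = 1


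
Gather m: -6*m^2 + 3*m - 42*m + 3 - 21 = -6*m^2 - 39*m - 18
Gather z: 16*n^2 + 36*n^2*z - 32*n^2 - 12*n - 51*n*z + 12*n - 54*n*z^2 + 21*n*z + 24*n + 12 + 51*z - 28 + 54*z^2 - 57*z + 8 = -16*n^2 + 24*n + z^2*(54 - 54*n) + z*(36*n^2 - 30*n - 6) - 8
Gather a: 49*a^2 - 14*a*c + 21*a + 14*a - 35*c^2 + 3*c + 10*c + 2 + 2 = 49*a^2 + a*(35 - 14*c) - 35*c^2 + 13*c + 4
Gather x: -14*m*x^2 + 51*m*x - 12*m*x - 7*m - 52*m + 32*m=-14*m*x^2 + 39*m*x - 27*m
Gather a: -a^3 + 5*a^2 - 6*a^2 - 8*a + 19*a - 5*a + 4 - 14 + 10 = -a^3 - a^2 + 6*a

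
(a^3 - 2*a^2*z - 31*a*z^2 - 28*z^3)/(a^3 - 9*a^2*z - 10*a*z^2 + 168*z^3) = (-a - z)/(-a + 6*z)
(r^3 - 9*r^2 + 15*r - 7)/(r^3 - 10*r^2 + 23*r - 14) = (r - 1)/(r - 2)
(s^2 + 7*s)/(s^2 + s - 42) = s/(s - 6)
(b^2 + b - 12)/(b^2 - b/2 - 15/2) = 2*(b + 4)/(2*b + 5)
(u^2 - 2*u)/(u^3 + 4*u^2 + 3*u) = (u - 2)/(u^2 + 4*u + 3)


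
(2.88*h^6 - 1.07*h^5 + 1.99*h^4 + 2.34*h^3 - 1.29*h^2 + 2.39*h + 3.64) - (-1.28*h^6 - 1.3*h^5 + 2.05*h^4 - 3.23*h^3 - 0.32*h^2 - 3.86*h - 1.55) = 4.16*h^6 + 0.23*h^5 - 0.0599999999999998*h^4 + 5.57*h^3 - 0.97*h^2 + 6.25*h + 5.19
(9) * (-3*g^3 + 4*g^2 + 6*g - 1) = -27*g^3 + 36*g^2 + 54*g - 9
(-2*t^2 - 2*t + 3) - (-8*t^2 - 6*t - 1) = 6*t^2 + 4*t + 4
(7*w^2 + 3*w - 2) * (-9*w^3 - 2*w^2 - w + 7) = -63*w^5 - 41*w^4 + 5*w^3 + 50*w^2 + 23*w - 14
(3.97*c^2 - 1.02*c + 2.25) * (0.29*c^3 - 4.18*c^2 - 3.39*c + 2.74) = 1.1513*c^5 - 16.8904*c^4 - 8.5422*c^3 + 4.9306*c^2 - 10.4223*c + 6.165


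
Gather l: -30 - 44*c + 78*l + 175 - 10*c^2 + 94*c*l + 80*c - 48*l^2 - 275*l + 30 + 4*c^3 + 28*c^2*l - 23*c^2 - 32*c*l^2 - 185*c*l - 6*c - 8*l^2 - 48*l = 4*c^3 - 33*c^2 + 30*c + l^2*(-32*c - 56) + l*(28*c^2 - 91*c - 245) + 175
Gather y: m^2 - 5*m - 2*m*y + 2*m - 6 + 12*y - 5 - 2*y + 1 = m^2 - 3*m + y*(10 - 2*m) - 10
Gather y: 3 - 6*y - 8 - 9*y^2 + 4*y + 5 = -9*y^2 - 2*y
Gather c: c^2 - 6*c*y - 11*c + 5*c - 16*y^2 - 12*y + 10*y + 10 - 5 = c^2 + c*(-6*y - 6) - 16*y^2 - 2*y + 5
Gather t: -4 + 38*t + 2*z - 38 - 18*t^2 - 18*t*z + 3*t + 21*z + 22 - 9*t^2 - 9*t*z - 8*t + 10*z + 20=-27*t^2 + t*(33 - 27*z) + 33*z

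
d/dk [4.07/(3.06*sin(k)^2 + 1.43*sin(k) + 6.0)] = -(24.9084*sin(k) + 5.8201)*cos(k)/(3.06*sin(k)^2 + 1.43*sin(k) + 6.0)^2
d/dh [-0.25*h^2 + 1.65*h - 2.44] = 1.65 - 0.5*h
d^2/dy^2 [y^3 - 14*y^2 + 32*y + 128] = 6*y - 28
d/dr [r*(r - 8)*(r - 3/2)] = 3*r^2 - 19*r + 12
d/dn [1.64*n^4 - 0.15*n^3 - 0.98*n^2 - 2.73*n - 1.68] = 6.56*n^3 - 0.45*n^2 - 1.96*n - 2.73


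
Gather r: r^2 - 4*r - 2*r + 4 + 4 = r^2 - 6*r + 8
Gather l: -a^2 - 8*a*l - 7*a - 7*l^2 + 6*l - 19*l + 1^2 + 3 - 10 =-a^2 - 7*a - 7*l^2 + l*(-8*a - 13) - 6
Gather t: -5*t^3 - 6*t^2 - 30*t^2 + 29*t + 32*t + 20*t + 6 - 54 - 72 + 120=-5*t^3 - 36*t^2 + 81*t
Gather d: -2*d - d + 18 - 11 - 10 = -3*d - 3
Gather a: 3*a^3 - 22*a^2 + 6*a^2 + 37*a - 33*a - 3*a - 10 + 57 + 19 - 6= 3*a^3 - 16*a^2 + a + 60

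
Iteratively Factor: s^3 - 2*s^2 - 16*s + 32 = (s + 4)*(s^2 - 6*s + 8) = (s - 2)*(s + 4)*(s - 4)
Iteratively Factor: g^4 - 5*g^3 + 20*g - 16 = (g + 2)*(g^3 - 7*g^2 + 14*g - 8) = (g - 2)*(g + 2)*(g^2 - 5*g + 4) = (g - 4)*(g - 2)*(g + 2)*(g - 1)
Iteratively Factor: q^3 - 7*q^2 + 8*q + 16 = (q - 4)*(q^2 - 3*q - 4) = (q - 4)^2*(q + 1)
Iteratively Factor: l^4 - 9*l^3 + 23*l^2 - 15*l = (l - 3)*(l^3 - 6*l^2 + 5*l) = (l - 5)*(l - 3)*(l^2 - l) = (l - 5)*(l - 3)*(l - 1)*(l)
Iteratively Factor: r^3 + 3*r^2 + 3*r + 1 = (r + 1)*(r^2 + 2*r + 1) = (r + 1)^2*(r + 1)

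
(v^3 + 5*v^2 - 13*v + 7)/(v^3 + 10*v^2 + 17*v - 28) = (v - 1)/(v + 4)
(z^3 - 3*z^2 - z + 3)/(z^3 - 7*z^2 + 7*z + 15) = (z - 1)/(z - 5)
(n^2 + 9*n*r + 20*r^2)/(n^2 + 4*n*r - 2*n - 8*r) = (n + 5*r)/(n - 2)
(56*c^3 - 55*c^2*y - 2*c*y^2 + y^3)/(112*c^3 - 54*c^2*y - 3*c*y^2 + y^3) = (-c + y)/(-2*c + y)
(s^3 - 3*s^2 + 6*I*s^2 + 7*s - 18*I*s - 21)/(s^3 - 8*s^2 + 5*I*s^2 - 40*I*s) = (s^3 + s^2*(-3 + 6*I) + s*(7 - 18*I) - 21)/(s*(s^2 + s*(-8 + 5*I) - 40*I))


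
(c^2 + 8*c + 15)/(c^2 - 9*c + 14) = (c^2 + 8*c + 15)/(c^2 - 9*c + 14)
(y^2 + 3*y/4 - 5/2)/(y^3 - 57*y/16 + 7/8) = 4*(4*y - 5)/(16*y^2 - 32*y + 7)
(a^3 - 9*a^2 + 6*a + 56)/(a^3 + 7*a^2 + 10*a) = (a^2 - 11*a + 28)/(a*(a + 5))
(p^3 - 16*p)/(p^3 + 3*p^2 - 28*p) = (p + 4)/(p + 7)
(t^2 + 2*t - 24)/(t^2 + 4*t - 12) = (t - 4)/(t - 2)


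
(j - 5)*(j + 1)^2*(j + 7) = j^4 + 4*j^3 - 30*j^2 - 68*j - 35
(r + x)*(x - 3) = r*x - 3*r + x^2 - 3*x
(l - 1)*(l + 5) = l^2 + 4*l - 5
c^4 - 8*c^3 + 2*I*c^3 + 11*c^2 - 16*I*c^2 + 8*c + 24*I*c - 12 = (c - 6)*(c - 2)*(c + I)^2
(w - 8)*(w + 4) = w^2 - 4*w - 32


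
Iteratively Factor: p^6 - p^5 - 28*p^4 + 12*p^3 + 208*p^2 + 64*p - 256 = (p + 2)*(p^5 - 3*p^4 - 22*p^3 + 56*p^2 + 96*p - 128) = (p - 1)*(p + 2)*(p^4 - 2*p^3 - 24*p^2 + 32*p + 128) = (p - 1)*(p + 2)^2*(p^3 - 4*p^2 - 16*p + 64) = (p - 4)*(p - 1)*(p + 2)^2*(p^2 - 16) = (p - 4)^2*(p - 1)*(p + 2)^2*(p + 4)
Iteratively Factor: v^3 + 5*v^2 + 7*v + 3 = (v + 1)*(v^2 + 4*v + 3) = (v + 1)*(v + 3)*(v + 1)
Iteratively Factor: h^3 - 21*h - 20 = (h - 5)*(h^2 + 5*h + 4) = (h - 5)*(h + 1)*(h + 4)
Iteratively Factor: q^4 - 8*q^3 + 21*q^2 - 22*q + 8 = (q - 4)*(q^3 - 4*q^2 + 5*q - 2) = (q - 4)*(q - 1)*(q^2 - 3*q + 2) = (q - 4)*(q - 1)^2*(q - 2)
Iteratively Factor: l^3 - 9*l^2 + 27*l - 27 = (l - 3)*(l^2 - 6*l + 9) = (l - 3)^2*(l - 3)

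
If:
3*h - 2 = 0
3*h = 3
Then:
No Solution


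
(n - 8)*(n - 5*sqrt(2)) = n^2 - 8*n - 5*sqrt(2)*n + 40*sqrt(2)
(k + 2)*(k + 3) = k^2 + 5*k + 6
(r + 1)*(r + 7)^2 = r^3 + 15*r^2 + 63*r + 49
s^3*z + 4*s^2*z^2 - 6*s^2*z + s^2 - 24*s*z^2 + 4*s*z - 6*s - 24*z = (s - 6)*(s + 4*z)*(s*z + 1)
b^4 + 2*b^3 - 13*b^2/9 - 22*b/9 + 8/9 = (b - 1)*(b - 1/3)*(b + 4/3)*(b + 2)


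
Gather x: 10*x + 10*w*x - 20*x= x*(10*w - 10)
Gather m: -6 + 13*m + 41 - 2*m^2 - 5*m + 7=-2*m^2 + 8*m + 42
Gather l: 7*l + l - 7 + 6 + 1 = 8*l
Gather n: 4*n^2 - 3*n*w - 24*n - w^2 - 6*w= 4*n^2 + n*(-3*w - 24) - w^2 - 6*w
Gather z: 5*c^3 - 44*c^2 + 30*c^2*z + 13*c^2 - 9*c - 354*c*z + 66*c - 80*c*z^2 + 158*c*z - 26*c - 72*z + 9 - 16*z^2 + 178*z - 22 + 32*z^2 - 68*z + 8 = 5*c^3 - 31*c^2 + 31*c + z^2*(16 - 80*c) + z*(30*c^2 - 196*c + 38) - 5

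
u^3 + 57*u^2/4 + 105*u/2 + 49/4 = (u + 1/4)*(u + 7)^2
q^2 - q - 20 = (q - 5)*(q + 4)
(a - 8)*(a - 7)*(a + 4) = a^3 - 11*a^2 - 4*a + 224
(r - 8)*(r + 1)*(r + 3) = r^3 - 4*r^2 - 29*r - 24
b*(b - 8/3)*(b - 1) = b^3 - 11*b^2/3 + 8*b/3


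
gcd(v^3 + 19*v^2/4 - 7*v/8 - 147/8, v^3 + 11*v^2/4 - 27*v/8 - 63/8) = v^2 + 5*v/4 - 21/4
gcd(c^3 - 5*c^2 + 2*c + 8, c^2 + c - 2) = 1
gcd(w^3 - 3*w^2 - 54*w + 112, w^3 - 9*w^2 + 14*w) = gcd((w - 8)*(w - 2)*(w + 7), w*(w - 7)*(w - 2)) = w - 2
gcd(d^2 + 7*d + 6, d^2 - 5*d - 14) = 1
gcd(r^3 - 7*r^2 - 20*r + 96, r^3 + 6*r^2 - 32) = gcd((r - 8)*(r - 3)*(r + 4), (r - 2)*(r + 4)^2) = r + 4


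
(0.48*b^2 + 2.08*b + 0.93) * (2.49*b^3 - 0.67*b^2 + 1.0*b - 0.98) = 1.1952*b^5 + 4.8576*b^4 + 1.4021*b^3 + 0.9865*b^2 - 1.1084*b - 0.9114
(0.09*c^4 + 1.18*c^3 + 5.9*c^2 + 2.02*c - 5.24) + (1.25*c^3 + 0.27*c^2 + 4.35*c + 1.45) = 0.09*c^4 + 2.43*c^3 + 6.17*c^2 + 6.37*c - 3.79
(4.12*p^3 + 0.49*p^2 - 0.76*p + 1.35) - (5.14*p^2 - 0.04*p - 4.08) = 4.12*p^3 - 4.65*p^2 - 0.72*p + 5.43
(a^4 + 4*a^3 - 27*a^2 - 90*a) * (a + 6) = a^5 + 10*a^4 - 3*a^3 - 252*a^2 - 540*a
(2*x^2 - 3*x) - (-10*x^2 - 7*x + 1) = 12*x^2 + 4*x - 1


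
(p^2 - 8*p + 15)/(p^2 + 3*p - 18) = (p - 5)/(p + 6)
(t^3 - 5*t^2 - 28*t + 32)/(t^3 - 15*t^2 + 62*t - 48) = (t + 4)/(t - 6)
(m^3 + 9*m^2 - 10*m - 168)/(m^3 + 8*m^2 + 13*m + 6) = (m^2 + 3*m - 28)/(m^2 + 2*m + 1)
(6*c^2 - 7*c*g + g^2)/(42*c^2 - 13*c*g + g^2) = (c - g)/(7*c - g)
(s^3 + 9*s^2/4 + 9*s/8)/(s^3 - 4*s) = (8*s^2 + 18*s + 9)/(8*(s^2 - 4))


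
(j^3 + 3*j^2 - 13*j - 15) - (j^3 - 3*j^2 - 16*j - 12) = 6*j^2 + 3*j - 3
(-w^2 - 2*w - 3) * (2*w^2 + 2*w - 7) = -2*w^4 - 6*w^3 - 3*w^2 + 8*w + 21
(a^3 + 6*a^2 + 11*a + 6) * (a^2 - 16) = a^5 + 6*a^4 - 5*a^3 - 90*a^2 - 176*a - 96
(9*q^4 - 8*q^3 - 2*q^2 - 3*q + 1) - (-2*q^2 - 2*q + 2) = 9*q^4 - 8*q^3 - q - 1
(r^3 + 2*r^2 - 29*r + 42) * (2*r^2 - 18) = 2*r^5 + 4*r^4 - 76*r^3 + 48*r^2 + 522*r - 756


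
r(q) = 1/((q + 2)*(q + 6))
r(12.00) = 0.00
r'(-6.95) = 0.27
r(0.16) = 0.08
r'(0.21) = -0.04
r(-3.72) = -0.25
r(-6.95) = 0.21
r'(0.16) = -0.05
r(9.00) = 0.01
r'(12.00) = 0.00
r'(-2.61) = -0.65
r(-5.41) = -0.50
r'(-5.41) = 0.70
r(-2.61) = -0.48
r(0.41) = 0.06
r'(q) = -1/((q + 2)*(q + 6)^2) - 1/((q + 2)^2*(q + 6)) = 2*(-q - 4)/(q^4 + 16*q^3 + 88*q^2 + 192*q + 144)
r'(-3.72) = -0.04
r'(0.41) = -0.04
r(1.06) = 0.05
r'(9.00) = 0.00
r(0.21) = 0.07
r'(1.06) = -0.02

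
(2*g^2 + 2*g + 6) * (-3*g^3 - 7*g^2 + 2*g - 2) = -6*g^5 - 20*g^4 - 28*g^3 - 42*g^2 + 8*g - 12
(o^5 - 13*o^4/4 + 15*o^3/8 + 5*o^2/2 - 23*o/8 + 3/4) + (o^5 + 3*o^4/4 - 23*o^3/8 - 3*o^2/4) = 2*o^5 - 5*o^4/2 - o^3 + 7*o^2/4 - 23*o/8 + 3/4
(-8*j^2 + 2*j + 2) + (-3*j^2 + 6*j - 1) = -11*j^2 + 8*j + 1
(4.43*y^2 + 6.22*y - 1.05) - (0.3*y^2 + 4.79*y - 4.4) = 4.13*y^2 + 1.43*y + 3.35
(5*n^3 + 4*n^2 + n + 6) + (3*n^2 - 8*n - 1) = 5*n^3 + 7*n^2 - 7*n + 5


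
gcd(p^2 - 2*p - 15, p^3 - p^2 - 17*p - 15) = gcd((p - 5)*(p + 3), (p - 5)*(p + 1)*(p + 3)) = p^2 - 2*p - 15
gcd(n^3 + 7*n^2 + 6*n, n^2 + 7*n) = n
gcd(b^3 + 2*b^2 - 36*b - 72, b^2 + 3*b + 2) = b + 2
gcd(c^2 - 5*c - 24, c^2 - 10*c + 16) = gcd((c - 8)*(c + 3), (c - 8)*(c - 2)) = c - 8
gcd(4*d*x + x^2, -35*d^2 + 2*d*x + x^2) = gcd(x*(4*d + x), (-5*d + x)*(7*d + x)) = 1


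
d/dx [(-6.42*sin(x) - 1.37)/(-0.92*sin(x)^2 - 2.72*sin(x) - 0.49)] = (-2.5208*sin(x) + 2.9532*cos(2*x) - 3.5338)*cos(x)/(0.92*sin(x)^2 + 2.72*sin(x) + 0.49)^2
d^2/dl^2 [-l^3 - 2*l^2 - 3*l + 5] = -6*l - 4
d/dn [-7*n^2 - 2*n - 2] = -14*n - 2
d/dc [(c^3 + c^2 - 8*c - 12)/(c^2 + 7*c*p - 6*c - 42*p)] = (-(2*c + 7*p - 6)*(c^3 + c^2 - 8*c - 12) + (3*c^2 + 2*c - 8)*(c^2 + 7*c*p - 6*c - 42*p))/(c^2 + 7*c*p - 6*c - 42*p)^2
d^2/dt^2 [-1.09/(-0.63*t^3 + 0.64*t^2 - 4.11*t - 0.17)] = ((1.3952 - 4.1202*t)*(0.63*t^3 - 0.64*t^2 + 4.11*t + 0.17) + 1.09*(1.89*t^2 - 1.28*t + 4.11)*(3.78*t^2 - 2.56*t + 8.22))/(0.63*t^3 - 0.64*t^2 + 4.11*t + 0.17)^3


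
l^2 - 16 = (l - 4)*(l + 4)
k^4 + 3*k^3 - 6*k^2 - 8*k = k*(k - 2)*(k + 1)*(k + 4)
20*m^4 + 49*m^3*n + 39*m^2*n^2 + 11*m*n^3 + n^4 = (m + n)^2*(4*m + n)*(5*m + n)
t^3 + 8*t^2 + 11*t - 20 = (t - 1)*(t + 4)*(t + 5)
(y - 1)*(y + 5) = y^2 + 4*y - 5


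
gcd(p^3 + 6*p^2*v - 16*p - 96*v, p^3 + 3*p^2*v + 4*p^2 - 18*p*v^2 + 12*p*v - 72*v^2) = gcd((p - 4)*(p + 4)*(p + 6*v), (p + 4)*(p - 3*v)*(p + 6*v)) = p^2 + 6*p*v + 4*p + 24*v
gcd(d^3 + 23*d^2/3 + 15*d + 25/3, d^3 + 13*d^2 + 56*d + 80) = d + 5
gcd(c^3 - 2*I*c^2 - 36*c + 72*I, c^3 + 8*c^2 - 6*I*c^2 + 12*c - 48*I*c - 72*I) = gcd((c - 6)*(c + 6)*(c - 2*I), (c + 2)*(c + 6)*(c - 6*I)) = c + 6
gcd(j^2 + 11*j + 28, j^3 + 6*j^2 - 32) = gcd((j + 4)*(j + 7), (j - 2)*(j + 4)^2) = j + 4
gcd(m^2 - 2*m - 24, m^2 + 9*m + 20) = m + 4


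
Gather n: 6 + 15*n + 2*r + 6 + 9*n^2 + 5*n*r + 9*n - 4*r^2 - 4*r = 9*n^2 + n*(5*r + 24) - 4*r^2 - 2*r + 12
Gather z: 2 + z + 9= z + 11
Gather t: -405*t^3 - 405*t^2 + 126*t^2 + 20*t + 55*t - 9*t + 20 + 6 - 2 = -405*t^3 - 279*t^2 + 66*t + 24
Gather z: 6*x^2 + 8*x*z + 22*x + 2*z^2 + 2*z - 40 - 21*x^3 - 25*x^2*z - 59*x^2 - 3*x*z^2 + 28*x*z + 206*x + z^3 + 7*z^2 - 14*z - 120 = -21*x^3 - 53*x^2 + 228*x + z^3 + z^2*(9 - 3*x) + z*(-25*x^2 + 36*x - 12) - 160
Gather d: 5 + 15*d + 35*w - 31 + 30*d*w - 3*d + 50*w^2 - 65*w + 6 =d*(30*w + 12) + 50*w^2 - 30*w - 20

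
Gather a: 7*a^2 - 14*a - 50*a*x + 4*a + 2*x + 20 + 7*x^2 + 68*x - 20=7*a^2 + a*(-50*x - 10) + 7*x^2 + 70*x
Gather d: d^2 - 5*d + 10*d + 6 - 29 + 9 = d^2 + 5*d - 14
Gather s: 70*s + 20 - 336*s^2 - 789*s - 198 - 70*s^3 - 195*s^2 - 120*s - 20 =-70*s^3 - 531*s^2 - 839*s - 198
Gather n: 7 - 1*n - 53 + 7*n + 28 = 6*n - 18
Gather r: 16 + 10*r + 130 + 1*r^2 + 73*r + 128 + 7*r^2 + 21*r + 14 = 8*r^2 + 104*r + 288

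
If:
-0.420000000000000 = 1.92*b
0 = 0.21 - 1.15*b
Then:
No Solution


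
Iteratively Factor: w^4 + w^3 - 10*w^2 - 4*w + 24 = (w - 2)*(w^3 + 3*w^2 - 4*w - 12) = (w - 2)^2*(w^2 + 5*w + 6) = (w - 2)^2*(w + 3)*(w + 2)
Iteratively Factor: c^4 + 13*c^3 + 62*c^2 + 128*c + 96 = (c + 3)*(c^3 + 10*c^2 + 32*c + 32) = (c + 3)*(c + 4)*(c^2 + 6*c + 8) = (c + 2)*(c + 3)*(c + 4)*(c + 4)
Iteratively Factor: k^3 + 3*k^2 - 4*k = (k + 4)*(k^2 - k) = k*(k + 4)*(k - 1)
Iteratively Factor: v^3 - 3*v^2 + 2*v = (v)*(v^2 - 3*v + 2) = v*(v - 1)*(v - 2)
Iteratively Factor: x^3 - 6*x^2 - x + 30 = (x - 3)*(x^2 - 3*x - 10) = (x - 5)*(x - 3)*(x + 2)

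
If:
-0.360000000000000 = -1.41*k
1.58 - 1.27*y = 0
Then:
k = 0.26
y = 1.24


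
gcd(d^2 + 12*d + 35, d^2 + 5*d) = d + 5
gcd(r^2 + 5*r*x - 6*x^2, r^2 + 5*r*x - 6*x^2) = -r^2 - 5*r*x + 6*x^2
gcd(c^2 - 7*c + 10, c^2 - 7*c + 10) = c^2 - 7*c + 10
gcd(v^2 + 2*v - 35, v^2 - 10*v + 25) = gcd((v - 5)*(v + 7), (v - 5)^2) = v - 5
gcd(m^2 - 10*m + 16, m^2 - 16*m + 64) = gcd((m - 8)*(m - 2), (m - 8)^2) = m - 8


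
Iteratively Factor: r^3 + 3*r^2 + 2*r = (r + 1)*(r^2 + 2*r) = (r + 1)*(r + 2)*(r)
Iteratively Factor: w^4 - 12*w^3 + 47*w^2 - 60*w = (w - 5)*(w^3 - 7*w^2 + 12*w) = (w - 5)*(w - 4)*(w^2 - 3*w) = (w - 5)*(w - 4)*(w - 3)*(w)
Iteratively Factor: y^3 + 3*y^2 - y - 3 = (y - 1)*(y^2 + 4*y + 3) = (y - 1)*(y + 1)*(y + 3)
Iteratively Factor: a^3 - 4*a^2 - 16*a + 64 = (a - 4)*(a^2 - 16) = (a - 4)*(a + 4)*(a - 4)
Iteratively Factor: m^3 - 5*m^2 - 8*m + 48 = (m - 4)*(m^2 - m - 12) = (m - 4)^2*(m + 3)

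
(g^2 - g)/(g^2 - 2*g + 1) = g/(g - 1)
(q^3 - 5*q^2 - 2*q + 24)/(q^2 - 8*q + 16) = (q^2 - q - 6)/(q - 4)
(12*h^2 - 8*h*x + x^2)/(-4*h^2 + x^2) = (-6*h + x)/(2*h + x)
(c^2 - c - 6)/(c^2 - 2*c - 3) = (c + 2)/(c + 1)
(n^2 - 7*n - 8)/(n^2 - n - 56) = (n + 1)/(n + 7)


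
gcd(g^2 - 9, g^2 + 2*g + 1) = 1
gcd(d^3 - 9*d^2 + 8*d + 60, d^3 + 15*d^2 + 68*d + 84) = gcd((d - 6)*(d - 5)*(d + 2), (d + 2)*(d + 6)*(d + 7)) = d + 2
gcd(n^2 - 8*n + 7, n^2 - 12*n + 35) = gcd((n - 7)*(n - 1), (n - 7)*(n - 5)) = n - 7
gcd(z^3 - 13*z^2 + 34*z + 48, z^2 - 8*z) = z - 8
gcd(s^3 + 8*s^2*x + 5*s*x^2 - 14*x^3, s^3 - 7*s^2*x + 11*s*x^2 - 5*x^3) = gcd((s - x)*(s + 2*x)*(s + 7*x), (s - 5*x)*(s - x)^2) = -s + x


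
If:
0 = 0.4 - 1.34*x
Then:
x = 0.30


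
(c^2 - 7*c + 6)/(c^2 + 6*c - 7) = (c - 6)/(c + 7)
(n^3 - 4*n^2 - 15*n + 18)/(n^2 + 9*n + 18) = (n^2 - 7*n + 6)/(n + 6)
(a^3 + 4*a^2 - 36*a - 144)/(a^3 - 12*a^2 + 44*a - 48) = (a^2 + 10*a + 24)/(a^2 - 6*a + 8)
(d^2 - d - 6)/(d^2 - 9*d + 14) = (d^2 - d - 6)/(d^2 - 9*d + 14)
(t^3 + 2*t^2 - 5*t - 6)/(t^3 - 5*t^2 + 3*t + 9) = (t^2 + t - 6)/(t^2 - 6*t + 9)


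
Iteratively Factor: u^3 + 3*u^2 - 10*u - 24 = (u + 2)*(u^2 + u - 12) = (u - 3)*(u + 2)*(u + 4)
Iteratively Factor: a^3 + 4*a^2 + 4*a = (a + 2)*(a^2 + 2*a) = a*(a + 2)*(a + 2)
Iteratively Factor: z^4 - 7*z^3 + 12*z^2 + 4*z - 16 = (z - 2)*(z^3 - 5*z^2 + 2*z + 8) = (z - 2)^2*(z^2 - 3*z - 4) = (z - 2)^2*(z + 1)*(z - 4)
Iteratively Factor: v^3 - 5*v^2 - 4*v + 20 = (v + 2)*(v^2 - 7*v + 10) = (v - 2)*(v + 2)*(v - 5)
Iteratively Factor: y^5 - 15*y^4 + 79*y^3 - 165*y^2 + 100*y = (y - 5)*(y^4 - 10*y^3 + 29*y^2 - 20*y) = (y - 5)^2*(y^3 - 5*y^2 + 4*y) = y*(y - 5)^2*(y^2 - 5*y + 4) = y*(y - 5)^2*(y - 1)*(y - 4)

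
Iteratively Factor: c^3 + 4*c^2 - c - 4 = (c - 1)*(c^2 + 5*c + 4) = (c - 1)*(c + 1)*(c + 4)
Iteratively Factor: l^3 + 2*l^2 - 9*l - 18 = (l - 3)*(l^2 + 5*l + 6) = (l - 3)*(l + 2)*(l + 3)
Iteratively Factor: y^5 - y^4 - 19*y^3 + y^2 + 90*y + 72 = (y - 4)*(y^4 + 3*y^3 - 7*y^2 - 27*y - 18) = (y - 4)*(y + 2)*(y^3 + y^2 - 9*y - 9) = (y - 4)*(y + 1)*(y + 2)*(y^2 - 9) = (y - 4)*(y - 3)*(y + 1)*(y + 2)*(y + 3)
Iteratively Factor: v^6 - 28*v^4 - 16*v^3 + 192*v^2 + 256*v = (v - 4)*(v^5 + 4*v^4 - 12*v^3 - 64*v^2 - 64*v) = v*(v - 4)*(v^4 + 4*v^3 - 12*v^2 - 64*v - 64) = v*(v - 4)*(v + 4)*(v^3 - 12*v - 16) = v*(v - 4)^2*(v + 4)*(v^2 + 4*v + 4) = v*(v - 4)^2*(v + 2)*(v + 4)*(v + 2)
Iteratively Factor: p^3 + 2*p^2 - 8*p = (p)*(p^2 + 2*p - 8) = p*(p - 2)*(p + 4)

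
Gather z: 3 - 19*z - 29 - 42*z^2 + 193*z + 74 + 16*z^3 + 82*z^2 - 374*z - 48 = 16*z^3 + 40*z^2 - 200*z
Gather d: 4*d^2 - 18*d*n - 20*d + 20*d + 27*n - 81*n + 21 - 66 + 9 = 4*d^2 - 18*d*n - 54*n - 36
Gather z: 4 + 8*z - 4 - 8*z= 0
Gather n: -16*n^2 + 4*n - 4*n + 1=1 - 16*n^2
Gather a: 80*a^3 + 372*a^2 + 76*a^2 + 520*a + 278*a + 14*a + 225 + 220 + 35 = 80*a^3 + 448*a^2 + 812*a + 480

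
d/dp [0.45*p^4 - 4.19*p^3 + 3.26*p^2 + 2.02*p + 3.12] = 1.8*p^3 - 12.57*p^2 + 6.52*p + 2.02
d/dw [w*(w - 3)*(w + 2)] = 3*w^2 - 2*w - 6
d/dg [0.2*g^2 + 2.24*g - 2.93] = 0.4*g + 2.24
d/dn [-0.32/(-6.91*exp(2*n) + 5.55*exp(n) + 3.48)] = (1.776 - 4.4224*exp(n))*exp(n)/(-6.91*exp(2*n) + 5.55*exp(n) + 3.48)^2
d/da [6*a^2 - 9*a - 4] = 12*a - 9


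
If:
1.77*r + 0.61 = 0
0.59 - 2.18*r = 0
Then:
No Solution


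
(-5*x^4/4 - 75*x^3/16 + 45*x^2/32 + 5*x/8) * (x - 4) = -5*x^5/4 + 5*x^4/16 + 645*x^3/32 - 5*x^2 - 5*x/2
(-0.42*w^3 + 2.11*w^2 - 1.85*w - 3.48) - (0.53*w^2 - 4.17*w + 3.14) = -0.42*w^3 + 1.58*w^2 + 2.32*w - 6.62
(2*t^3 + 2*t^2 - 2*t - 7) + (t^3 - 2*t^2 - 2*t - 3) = 3*t^3 - 4*t - 10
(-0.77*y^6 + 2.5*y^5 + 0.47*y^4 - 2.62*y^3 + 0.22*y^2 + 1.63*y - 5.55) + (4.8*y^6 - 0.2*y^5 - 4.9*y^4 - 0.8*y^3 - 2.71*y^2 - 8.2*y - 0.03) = 4.03*y^6 + 2.3*y^5 - 4.43*y^4 - 3.42*y^3 - 2.49*y^2 - 6.57*y - 5.58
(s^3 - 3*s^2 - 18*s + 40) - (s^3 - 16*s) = -3*s^2 - 2*s + 40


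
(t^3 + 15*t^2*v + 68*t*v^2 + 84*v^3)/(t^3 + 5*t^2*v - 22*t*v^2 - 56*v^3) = (t + 6*v)/(t - 4*v)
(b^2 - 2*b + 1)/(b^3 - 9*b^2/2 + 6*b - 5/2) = 2/(2*b - 5)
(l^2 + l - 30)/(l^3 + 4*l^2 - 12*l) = (l - 5)/(l*(l - 2))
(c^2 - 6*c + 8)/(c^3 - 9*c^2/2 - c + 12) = 2/(2*c + 3)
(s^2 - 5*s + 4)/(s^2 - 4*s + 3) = (s - 4)/(s - 3)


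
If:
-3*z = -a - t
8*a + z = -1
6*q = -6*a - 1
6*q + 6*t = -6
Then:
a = -1/12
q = -1/12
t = -11/12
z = -1/3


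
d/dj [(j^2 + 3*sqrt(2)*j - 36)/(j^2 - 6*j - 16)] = (-6*j^2 - 3*sqrt(2)*j^2 + 40*j - 216 - 48*sqrt(2))/(j^4 - 12*j^3 + 4*j^2 + 192*j + 256)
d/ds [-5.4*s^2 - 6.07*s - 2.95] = -10.8*s - 6.07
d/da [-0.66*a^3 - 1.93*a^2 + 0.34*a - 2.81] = -1.98*a^2 - 3.86*a + 0.34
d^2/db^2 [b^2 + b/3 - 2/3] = 2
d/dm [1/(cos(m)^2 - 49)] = 2*sin(m)*cos(m)/(cos(m)^2 - 49)^2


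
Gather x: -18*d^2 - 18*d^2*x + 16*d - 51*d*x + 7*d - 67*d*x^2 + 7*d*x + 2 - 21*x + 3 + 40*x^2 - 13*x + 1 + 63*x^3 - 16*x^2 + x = -18*d^2 + 23*d + 63*x^3 + x^2*(24 - 67*d) + x*(-18*d^2 - 44*d - 33) + 6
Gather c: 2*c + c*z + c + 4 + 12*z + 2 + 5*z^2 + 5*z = c*(z + 3) + 5*z^2 + 17*z + 6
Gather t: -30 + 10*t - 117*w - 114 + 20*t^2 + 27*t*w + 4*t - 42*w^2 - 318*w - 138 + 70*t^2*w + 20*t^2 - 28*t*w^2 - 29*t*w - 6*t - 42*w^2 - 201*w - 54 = t^2*(70*w + 40) + t*(-28*w^2 - 2*w + 8) - 84*w^2 - 636*w - 336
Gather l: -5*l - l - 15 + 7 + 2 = -6*l - 6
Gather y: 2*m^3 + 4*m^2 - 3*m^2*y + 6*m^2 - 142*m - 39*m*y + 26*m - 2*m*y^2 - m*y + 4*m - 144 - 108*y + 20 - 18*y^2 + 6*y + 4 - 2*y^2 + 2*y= 2*m^3 + 10*m^2 - 112*m + y^2*(-2*m - 20) + y*(-3*m^2 - 40*m - 100) - 120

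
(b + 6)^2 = b^2 + 12*b + 36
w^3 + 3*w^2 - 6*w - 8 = (w - 2)*(w + 1)*(w + 4)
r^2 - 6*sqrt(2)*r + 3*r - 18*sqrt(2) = (r + 3)*(r - 6*sqrt(2))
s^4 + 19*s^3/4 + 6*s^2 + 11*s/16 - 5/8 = (s - 1/4)*(s + 1/2)*(s + 2)*(s + 5/2)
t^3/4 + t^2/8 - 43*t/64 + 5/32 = (t/4 + 1/2)*(t - 5/4)*(t - 1/4)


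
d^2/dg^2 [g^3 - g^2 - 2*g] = 6*g - 2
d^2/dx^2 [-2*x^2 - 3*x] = -4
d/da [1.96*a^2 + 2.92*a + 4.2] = 3.92*a + 2.92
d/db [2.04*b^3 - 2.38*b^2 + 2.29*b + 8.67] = 6.12*b^2 - 4.76*b + 2.29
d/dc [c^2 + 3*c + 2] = 2*c + 3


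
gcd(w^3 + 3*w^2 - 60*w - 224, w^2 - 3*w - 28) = w + 4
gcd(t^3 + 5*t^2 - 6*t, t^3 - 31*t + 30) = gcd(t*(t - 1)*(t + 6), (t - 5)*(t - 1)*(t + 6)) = t^2 + 5*t - 6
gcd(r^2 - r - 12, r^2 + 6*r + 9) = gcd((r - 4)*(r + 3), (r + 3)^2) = r + 3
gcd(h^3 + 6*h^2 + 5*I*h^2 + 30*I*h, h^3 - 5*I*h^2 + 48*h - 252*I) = 1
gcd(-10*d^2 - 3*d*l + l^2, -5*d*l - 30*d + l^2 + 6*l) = 5*d - l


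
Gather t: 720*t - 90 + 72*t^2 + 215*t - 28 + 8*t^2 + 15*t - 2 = 80*t^2 + 950*t - 120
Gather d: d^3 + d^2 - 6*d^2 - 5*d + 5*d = d^3 - 5*d^2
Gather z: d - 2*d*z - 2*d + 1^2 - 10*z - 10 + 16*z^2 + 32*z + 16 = -d + 16*z^2 + z*(22 - 2*d) + 7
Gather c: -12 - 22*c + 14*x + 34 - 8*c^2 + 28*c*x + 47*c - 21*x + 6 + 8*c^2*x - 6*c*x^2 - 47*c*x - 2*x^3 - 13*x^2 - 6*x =c^2*(8*x - 8) + c*(-6*x^2 - 19*x + 25) - 2*x^3 - 13*x^2 - 13*x + 28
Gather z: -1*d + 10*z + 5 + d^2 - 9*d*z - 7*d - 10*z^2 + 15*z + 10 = d^2 - 8*d - 10*z^2 + z*(25 - 9*d) + 15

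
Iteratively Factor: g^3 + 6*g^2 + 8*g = (g + 2)*(g^2 + 4*g) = (g + 2)*(g + 4)*(g)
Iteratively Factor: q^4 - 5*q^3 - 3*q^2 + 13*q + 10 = (q - 5)*(q^3 - 3*q - 2) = (q - 5)*(q - 2)*(q^2 + 2*q + 1) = (q - 5)*(q - 2)*(q + 1)*(q + 1)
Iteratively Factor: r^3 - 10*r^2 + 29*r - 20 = (r - 1)*(r^2 - 9*r + 20) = (r - 5)*(r - 1)*(r - 4)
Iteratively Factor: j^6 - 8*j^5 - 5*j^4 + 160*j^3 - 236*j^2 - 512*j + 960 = (j + 2)*(j^5 - 10*j^4 + 15*j^3 + 130*j^2 - 496*j + 480) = (j - 3)*(j + 2)*(j^4 - 7*j^3 - 6*j^2 + 112*j - 160) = (j - 5)*(j - 3)*(j + 2)*(j^3 - 2*j^2 - 16*j + 32) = (j - 5)*(j - 3)*(j - 2)*(j + 2)*(j^2 - 16) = (j - 5)*(j - 3)*(j - 2)*(j + 2)*(j + 4)*(j - 4)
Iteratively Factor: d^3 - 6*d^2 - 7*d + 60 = (d + 3)*(d^2 - 9*d + 20) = (d - 5)*(d + 3)*(d - 4)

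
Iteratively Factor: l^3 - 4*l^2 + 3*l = (l)*(l^2 - 4*l + 3) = l*(l - 1)*(l - 3)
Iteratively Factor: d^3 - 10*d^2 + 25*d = (d)*(d^2 - 10*d + 25) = d*(d - 5)*(d - 5)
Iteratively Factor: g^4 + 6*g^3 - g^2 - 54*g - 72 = (g + 2)*(g^3 + 4*g^2 - 9*g - 36) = (g + 2)*(g + 4)*(g^2 - 9) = (g - 3)*(g + 2)*(g + 4)*(g + 3)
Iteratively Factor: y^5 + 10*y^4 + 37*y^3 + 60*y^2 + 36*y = (y)*(y^4 + 10*y^3 + 37*y^2 + 60*y + 36) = y*(y + 2)*(y^3 + 8*y^2 + 21*y + 18) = y*(y + 2)^2*(y^2 + 6*y + 9) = y*(y + 2)^2*(y + 3)*(y + 3)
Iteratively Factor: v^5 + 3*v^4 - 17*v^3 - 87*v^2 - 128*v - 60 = (v - 5)*(v^4 + 8*v^3 + 23*v^2 + 28*v + 12) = (v - 5)*(v + 2)*(v^3 + 6*v^2 + 11*v + 6) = (v - 5)*(v + 2)*(v + 3)*(v^2 + 3*v + 2) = (v - 5)*(v + 1)*(v + 2)*(v + 3)*(v + 2)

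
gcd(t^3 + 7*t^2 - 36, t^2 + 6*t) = t + 6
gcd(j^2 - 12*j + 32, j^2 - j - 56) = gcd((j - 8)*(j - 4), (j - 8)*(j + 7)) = j - 8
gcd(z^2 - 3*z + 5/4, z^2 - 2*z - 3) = 1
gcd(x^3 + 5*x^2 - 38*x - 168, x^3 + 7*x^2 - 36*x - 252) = x^2 + x - 42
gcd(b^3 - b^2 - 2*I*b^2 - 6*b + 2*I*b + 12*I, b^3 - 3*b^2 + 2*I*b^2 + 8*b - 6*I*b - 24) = b^2 + b*(-3 - 2*I) + 6*I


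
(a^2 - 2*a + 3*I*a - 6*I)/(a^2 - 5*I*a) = (a^2 + a*(-2 + 3*I) - 6*I)/(a*(a - 5*I))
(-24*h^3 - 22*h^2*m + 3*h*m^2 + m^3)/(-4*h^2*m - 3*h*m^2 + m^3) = (6*h + m)/m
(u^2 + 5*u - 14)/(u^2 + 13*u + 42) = (u - 2)/(u + 6)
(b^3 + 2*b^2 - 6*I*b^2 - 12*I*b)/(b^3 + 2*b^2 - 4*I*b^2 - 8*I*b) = (b - 6*I)/(b - 4*I)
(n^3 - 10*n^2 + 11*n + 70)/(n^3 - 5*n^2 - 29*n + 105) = (n^2 - 3*n - 10)/(n^2 + 2*n - 15)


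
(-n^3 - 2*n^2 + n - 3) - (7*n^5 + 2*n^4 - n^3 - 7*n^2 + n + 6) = -7*n^5 - 2*n^4 + 5*n^2 - 9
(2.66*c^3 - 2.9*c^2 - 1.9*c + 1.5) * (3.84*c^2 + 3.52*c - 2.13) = 10.2144*c^5 - 1.7728*c^4 - 23.1698*c^3 + 5.249*c^2 + 9.327*c - 3.195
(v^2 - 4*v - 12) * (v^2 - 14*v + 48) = v^4 - 18*v^3 + 92*v^2 - 24*v - 576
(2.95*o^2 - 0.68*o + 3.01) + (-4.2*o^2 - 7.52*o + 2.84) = -1.25*o^2 - 8.2*o + 5.85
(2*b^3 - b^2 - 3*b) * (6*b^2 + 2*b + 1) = 12*b^5 - 2*b^4 - 18*b^3 - 7*b^2 - 3*b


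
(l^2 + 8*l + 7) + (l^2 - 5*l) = 2*l^2 + 3*l + 7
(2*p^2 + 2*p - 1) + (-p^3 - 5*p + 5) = -p^3 + 2*p^2 - 3*p + 4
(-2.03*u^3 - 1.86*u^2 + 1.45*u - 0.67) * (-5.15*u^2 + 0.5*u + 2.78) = 10.4545*u^5 + 8.564*u^4 - 14.0409*u^3 - 0.9953*u^2 + 3.696*u - 1.8626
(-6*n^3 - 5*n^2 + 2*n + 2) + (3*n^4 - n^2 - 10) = 3*n^4 - 6*n^3 - 6*n^2 + 2*n - 8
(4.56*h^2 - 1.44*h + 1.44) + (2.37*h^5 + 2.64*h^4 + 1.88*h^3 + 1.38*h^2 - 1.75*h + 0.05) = 2.37*h^5 + 2.64*h^4 + 1.88*h^3 + 5.94*h^2 - 3.19*h + 1.49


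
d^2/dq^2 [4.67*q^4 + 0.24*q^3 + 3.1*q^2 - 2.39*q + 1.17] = 56.04*q^2 + 1.44*q + 6.2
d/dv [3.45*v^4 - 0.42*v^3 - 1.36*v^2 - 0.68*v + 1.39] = 13.8*v^3 - 1.26*v^2 - 2.72*v - 0.68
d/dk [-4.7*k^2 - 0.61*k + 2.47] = -9.4*k - 0.61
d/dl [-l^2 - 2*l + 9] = -2*l - 2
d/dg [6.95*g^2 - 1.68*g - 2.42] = 13.9*g - 1.68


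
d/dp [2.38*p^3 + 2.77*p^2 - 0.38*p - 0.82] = 7.14*p^2 + 5.54*p - 0.38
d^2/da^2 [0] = 0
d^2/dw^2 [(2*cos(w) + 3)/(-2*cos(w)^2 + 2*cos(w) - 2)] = (-18*sin(w)^4*cos(w) - 14*sin(w)^4 + 3*sin(w)^2 - 61*cos(w)/4 + 9*cos(3*w)/4 + cos(5*w) + 15)/(2*(sin(w)^2 + cos(w) - 2)^3)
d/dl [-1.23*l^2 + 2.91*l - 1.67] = 2.91 - 2.46*l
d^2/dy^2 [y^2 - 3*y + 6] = 2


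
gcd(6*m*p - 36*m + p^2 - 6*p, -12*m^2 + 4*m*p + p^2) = 6*m + p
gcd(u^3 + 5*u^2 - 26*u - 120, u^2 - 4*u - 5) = u - 5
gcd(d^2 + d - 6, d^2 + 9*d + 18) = d + 3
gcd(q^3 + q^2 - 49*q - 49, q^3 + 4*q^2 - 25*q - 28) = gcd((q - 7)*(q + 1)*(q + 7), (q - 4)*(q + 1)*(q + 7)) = q^2 + 8*q + 7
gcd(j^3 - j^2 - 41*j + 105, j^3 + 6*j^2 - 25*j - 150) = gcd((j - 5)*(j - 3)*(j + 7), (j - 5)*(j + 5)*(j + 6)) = j - 5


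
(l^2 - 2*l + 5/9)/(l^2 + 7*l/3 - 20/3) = (l - 1/3)/(l + 4)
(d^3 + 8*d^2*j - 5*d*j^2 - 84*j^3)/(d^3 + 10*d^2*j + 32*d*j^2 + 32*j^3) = (d^2 + 4*d*j - 21*j^2)/(d^2 + 6*d*j + 8*j^2)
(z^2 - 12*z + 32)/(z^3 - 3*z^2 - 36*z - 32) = (z - 4)/(z^2 + 5*z + 4)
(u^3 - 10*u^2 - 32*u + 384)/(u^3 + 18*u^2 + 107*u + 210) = (u^2 - 16*u + 64)/(u^2 + 12*u + 35)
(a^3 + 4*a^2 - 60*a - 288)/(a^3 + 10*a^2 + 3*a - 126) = (a^2 - 2*a - 48)/(a^2 + 4*a - 21)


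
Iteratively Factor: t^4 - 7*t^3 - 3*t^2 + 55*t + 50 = (t - 5)*(t^3 - 2*t^2 - 13*t - 10) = (t - 5)*(t + 2)*(t^2 - 4*t - 5) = (t - 5)^2*(t + 2)*(t + 1)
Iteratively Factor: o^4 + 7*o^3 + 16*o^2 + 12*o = (o + 3)*(o^3 + 4*o^2 + 4*o) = o*(o + 3)*(o^2 + 4*o + 4) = o*(o + 2)*(o + 3)*(o + 2)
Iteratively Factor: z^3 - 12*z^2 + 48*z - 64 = (z - 4)*(z^2 - 8*z + 16) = (z - 4)^2*(z - 4)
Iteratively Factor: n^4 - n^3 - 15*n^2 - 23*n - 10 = (n + 2)*(n^3 - 3*n^2 - 9*n - 5) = (n - 5)*(n + 2)*(n^2 + 2*n + 1) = (n - 5)*(n + 1)*(n + 2)*(n + 1)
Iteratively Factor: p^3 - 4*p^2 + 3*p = (p)*(p^2 - 4*p + 3) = p*(p - 3)*(p - 1)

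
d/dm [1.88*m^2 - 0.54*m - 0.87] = 3.76*m - 0.54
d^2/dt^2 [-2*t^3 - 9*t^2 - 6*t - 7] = -12*t - 18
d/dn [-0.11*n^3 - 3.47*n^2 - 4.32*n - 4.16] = -0.33*n^2 - 6.94*n - 4.32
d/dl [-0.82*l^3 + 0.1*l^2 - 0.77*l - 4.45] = -2.46*l^2 + 0.2*l - 0.77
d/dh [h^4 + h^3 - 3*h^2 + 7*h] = 4*h^3 + 3*h^2 - 6*h + 7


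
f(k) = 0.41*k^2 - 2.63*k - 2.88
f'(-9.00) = -10.01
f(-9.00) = 54.00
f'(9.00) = 4.75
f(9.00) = 6.66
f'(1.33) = -1.54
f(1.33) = -5.65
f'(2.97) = -0.19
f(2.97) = -7.07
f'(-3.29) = -5.33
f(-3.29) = 10.21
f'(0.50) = -2.22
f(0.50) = -4.09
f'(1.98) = -1.01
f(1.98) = -6.48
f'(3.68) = 0.39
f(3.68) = -7.01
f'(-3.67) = -5.64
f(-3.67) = 12.29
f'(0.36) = -2.33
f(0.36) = -3.77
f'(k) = 0.82*k - 2.63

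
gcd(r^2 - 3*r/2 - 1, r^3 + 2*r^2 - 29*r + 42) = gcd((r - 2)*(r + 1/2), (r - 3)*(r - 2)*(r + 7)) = r - 2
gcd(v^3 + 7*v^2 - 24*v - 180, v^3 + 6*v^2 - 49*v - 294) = v + 6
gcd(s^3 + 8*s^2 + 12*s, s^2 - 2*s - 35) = 1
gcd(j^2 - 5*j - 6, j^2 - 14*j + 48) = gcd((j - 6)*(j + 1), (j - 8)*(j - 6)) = j - 6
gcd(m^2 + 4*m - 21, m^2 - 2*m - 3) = m - 3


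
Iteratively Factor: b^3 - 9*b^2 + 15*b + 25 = (b - 5)*(b^2 - 4*b - 5) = (b - 5)^2*(b + 1)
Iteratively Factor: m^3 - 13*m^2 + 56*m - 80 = (m - 5)*(m^2 - 8*m + 16) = (m - 5)*(m - 4)*(m - 4)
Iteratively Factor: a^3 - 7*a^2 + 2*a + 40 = (a - 5)*(a^2 - 2*a - 8) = (a - 5)*(a - 4)*(a + 2)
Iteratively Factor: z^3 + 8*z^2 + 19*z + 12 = (z + 3)*(z^2 + 5*z + 4) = (z + 3)*(z + 4)*(z + 1)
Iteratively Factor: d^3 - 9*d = (d)*(d^2 - 9) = d*(d - 3)*(d + 3)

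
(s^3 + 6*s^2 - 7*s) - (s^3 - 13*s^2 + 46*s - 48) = 19*s^2 - 53*s + 48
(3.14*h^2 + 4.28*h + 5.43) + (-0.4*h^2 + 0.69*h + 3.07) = 2.74*h^2 + 4.97*h + 8.5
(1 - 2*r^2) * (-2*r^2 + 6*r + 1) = 4*r^4 - 12*r^3 - 4*r^2 + 6*r + 1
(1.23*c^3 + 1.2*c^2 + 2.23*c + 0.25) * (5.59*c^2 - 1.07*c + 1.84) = 6.8757*c^5 + 5.3919*c^4 + 13.4449*c^3 + 1.2194*c^2 + 3.8357*c + 0.46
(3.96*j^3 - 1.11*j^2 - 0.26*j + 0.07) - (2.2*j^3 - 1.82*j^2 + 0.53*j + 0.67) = 1.76*j^3 + 0.71*j^2 - 0.79*j - 0.6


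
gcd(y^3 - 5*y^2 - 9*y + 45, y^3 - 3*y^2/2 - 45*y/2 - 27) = y + 3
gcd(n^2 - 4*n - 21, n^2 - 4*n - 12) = 1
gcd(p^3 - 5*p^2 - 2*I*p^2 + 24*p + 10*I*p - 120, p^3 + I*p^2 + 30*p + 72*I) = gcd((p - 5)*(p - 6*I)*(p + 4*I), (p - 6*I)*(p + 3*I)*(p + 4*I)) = p^2 - 2*I*p + 24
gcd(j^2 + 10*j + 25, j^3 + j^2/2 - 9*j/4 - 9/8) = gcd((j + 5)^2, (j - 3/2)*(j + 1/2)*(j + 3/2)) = 1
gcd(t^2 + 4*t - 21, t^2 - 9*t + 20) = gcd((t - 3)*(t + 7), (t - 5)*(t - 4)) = 1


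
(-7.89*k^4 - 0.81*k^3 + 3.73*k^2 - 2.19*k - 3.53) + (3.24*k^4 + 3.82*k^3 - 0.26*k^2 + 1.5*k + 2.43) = -4.65*k^4 + 3.01*k^3 + 3.47*k^2 - 0.69*k - 1.1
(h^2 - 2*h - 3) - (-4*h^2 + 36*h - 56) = 5*h^2 - 38*h + 53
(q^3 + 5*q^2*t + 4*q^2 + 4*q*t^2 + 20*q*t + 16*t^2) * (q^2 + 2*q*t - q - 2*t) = q^5 + 7*q^4*t + 3*q^4 + 14*q^3*t^2 + 21*q^3*t - 4*q^3 + 8*q^2*t^3 + 42*q^2*t^2 - 28*q^2*t + 24*q*t^3 - 56*q*t^2 - 32*t^3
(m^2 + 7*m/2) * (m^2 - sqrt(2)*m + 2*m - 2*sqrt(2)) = m^4 - sqrt(2)*m^3 + 11*m^3/2 - 11*sqrt(2)*m^2/2 + 7*m^2 - 7*sqrt(2)*m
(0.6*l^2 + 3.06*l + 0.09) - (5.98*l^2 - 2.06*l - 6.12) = -5.38*l^2 + 5.12*l + 6.21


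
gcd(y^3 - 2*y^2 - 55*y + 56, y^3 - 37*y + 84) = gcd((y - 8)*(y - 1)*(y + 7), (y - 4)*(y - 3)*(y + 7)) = y + 7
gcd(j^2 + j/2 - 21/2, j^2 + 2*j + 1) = 1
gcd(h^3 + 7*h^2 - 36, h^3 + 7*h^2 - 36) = h^3 + 7*h^2 - 36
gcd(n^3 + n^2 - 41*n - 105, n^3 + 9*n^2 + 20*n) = n + 5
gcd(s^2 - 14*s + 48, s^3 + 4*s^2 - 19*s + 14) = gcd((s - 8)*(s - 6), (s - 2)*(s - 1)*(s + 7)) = 1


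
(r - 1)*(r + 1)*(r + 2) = r^3 + 2*r^2 - r - 2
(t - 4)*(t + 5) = t^2 + t - 20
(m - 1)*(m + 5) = m^2 + 4*m - 5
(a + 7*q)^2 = a^2 + 14*a*q + 49*q^2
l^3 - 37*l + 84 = (l - 4)*(l - 3)*(l + 7)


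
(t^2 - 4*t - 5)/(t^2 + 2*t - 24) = (t^2 - 4*t - 5)/(t^2 + 2*t - 24)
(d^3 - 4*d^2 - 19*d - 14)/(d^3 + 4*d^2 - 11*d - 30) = (d^2 - 6*d - 7)/(d^2 + 2*d - 15)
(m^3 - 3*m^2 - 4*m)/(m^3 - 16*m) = (m + 1)/(m + 4)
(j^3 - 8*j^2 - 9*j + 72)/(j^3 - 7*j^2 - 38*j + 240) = (j^2 - 9)/(j^2 + j - 30)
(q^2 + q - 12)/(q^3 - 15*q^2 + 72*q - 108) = (q + 4)/(q^2 - 12*q + 36)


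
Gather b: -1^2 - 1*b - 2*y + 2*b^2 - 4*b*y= 2*b^2 + b*(-4*y - 1) - 2*y - 1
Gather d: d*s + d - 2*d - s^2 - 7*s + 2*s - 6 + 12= d*(s - 1) - s^2 - 5*s + 6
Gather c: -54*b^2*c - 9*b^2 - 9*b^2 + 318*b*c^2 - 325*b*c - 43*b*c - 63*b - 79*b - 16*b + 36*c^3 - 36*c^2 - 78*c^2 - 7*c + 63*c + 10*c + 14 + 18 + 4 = -18*b^2 - 158*b + 36*c^3 + c^2*(318*b - 114) + c*(-54*b^2 - 368*b + 66) + 36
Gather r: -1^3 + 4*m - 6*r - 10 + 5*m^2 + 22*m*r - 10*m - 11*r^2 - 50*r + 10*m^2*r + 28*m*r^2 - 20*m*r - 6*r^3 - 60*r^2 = 5*m^2 - 6*m - 6*r^3 + r^2*(28*m - 71) + r*(10*m^2 + 2*m - 56) - 11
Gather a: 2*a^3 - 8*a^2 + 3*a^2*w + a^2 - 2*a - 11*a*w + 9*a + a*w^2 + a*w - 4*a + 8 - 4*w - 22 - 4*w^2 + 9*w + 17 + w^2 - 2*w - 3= 2*a^3 + a^2*(3*w - 7) + a*(w^2 - 10*w + 3) - 3*w^2 + 3*w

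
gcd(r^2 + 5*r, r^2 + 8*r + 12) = 1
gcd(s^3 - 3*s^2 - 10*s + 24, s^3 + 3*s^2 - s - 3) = s + 3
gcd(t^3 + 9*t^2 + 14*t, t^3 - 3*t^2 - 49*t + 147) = t + 7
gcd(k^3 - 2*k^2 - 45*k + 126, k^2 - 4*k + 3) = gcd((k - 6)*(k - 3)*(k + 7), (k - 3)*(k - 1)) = k - 3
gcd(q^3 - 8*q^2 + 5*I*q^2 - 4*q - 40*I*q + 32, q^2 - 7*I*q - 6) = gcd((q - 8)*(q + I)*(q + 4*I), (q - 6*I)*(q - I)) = 1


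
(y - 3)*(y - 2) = y^2 - 5*y + 6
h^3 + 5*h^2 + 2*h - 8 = (h - 1)*(h + 2)*(h + 4)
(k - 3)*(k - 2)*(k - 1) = k^3 - 6*k^2 + 11*k - 6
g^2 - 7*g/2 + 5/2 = (g - 5/2)*(g - 1)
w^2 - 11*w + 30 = (w - 6)*(w - 5)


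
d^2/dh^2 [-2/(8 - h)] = 4/(h - 8)^3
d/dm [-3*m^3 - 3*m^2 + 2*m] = -9*m^2 - 6*m + 2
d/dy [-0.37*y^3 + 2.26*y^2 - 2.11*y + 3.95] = -1.11*y^2 + 4.52*y - 2.11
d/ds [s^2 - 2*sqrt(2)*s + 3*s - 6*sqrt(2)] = 2*s - 2*sqrt(2) + 3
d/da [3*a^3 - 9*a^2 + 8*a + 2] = 9*a^2 - 18*a + 8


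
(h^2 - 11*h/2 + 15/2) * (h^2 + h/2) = h^4 - 5*h^3 + 19*h^2/4 + 15*h/4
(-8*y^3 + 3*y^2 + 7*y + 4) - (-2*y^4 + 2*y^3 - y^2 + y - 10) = 2*y^4 - 10*y^3 + 4*y^2 + 6*y + 14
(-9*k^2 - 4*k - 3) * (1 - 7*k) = 63*k^3 + 19*k^2 + 17*k - 3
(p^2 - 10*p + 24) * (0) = 0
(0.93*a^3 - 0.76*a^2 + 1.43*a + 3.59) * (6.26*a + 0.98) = 5.8218*a^4 - 3.8462*a^3 + 8.207*a^2 + 23.8748*a + 3.5182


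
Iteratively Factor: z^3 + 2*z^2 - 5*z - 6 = (z + 1)*(z^2 + z - 6) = (z - 2)*(z + 1)*(z + 3)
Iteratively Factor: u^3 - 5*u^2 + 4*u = (u - 1)*(u^2 - 4*u) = (u - 4)*(u - 1)*(u)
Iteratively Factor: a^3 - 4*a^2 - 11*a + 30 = (a - 2)*(a^2 - 2*a - 15) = (a - 5)*(a - 2)*(a + 3)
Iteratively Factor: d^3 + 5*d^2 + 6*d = (d + 2)*(d^2 + 3*d) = d*(d + 2)*(d + 3)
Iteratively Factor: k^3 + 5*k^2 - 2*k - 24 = (k - 2)*(k^2 + 7*k + 12) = (k - 2)*(k + 4)*(k + 3)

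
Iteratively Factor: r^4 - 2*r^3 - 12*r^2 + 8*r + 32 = (r + 2)*(r^3 - 4*r^2 - 4*r + 16) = (r - 4)*(r + 2)*(r^2 - 4) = (r - 4)*(r + 2)^2*(r - 2)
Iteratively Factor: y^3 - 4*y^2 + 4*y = (y - 2)*(y^2 - 2*y) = y*(y - 2)*(y - 2)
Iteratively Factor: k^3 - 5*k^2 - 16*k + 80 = (k - 4)*(k^2 - k - 20) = (k - 4)*(k + 4)*(k - 5)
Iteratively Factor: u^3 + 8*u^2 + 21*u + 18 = (u + 2)*(u^2 + 6*u + 9) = (u + 2)*(u + 3)*(u + 3)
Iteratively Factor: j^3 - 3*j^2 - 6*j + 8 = (j - 1)*(j^2 - 2*j - 8) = (j - 4)*(j - 1)*(j + 2)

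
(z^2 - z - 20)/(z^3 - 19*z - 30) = (z + 4)/(z^2 + 5*z + 6)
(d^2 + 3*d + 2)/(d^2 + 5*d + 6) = (d + 1)/(d + 3)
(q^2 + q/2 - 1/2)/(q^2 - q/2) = (q + 1)/q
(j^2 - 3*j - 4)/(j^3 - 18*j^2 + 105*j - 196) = (j + 1)/(j^2 - 14*j + 49)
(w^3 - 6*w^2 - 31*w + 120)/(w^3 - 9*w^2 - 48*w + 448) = (w^2 + 2*w - 15)/(w^2 - w - 56)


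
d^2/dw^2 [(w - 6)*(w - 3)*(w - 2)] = 6*w - 22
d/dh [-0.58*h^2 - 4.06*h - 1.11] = -1.16*h - 4.06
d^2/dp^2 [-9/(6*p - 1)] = -648/(6*p - 1)^3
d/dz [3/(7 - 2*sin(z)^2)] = 6*sin(2*z)/(cos(2*z) + 6)^2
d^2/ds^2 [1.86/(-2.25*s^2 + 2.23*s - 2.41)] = (18.8325*s^2 - 18.6651*s - 1.86*(4.5*s - 2.23)*(9.0*s - 4.46) + 20.1717)/(2.25*s^2 - 2.23*s + 2.41)^3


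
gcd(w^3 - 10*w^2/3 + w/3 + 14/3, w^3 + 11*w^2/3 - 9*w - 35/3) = w^2 - 4*w/3 - 7/3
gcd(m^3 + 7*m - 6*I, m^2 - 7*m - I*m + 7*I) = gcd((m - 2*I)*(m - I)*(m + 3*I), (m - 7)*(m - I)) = m - I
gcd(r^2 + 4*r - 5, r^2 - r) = r - 1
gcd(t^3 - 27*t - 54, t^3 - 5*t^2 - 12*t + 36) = t^2 - 3*t - 18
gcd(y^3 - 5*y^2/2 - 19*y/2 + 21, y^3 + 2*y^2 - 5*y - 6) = y^2 + y - 6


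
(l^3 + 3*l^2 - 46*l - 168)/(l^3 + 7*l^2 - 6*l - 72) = (l - 7)/(l - 3)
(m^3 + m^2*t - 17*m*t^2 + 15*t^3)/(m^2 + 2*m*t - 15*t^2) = m - t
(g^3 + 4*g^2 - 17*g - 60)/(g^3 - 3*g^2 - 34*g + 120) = (g^2 + 8*g + 15)/(g^2 + g - 30)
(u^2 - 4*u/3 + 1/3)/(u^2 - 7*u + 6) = (u - 1/3)/(u - 6)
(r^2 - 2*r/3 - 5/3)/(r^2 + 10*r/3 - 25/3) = (r + 1)/(r + 5)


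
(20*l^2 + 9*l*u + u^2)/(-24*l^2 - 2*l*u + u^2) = (5*l + u)/(-6*l + u)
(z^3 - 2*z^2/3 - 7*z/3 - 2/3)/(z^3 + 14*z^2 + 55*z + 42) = (3*z^2 - 5*z - 2)/(3*(z^2 + 13*z + 42))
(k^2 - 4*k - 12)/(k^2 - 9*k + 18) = (k + 2)/(k - 3)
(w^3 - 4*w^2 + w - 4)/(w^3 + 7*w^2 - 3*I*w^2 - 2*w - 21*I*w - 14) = (w^2 + w*(-4 + I) - 4*I)/(w^2 + w*(7 - 2*I) - 14*I)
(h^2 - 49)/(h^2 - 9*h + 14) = (h + 7)/(h - 2)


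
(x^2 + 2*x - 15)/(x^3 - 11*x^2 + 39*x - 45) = (x + 5)/(x^2 - 8*x + 15)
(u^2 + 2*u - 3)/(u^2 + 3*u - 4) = (u + 3)/(u + 4)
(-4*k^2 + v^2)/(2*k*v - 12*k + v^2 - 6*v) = (-2*k + v)/(v - 6)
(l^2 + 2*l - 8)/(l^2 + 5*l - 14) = (l + 4)/(l + 7)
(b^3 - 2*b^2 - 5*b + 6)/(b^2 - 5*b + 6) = (b^2 + b - 2)/(b - 2)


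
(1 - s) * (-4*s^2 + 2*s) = 4*s^3 - 6*s^2 + 2*s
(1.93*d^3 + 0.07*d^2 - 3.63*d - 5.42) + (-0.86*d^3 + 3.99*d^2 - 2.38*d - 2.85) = 1.07*d^3 + 4.06*d^2 - 6.01*d - 8.27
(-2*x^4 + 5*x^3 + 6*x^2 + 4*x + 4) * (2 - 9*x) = 18*x^5 - 49*x^4 - 44*x^3 - 24*x^2 - 28*x + 8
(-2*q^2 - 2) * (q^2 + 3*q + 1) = -2*q^4 - 6*q^3 - 4*q^2 - 6*q - 2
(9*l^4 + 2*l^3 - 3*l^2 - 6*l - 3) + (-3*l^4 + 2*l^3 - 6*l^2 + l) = 6*l^4 + 4*l^3 - 9*l^2 - 5*l - 3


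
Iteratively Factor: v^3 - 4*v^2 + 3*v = (v - 1)*(v^2 - 3*v) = (v - 3)*(v - 1)*(v)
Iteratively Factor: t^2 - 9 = (t + 3)*(t - 3)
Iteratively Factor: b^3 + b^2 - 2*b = (b - 1)*(b^2 + 2*b) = (b - 1)*(b + 2)*(b)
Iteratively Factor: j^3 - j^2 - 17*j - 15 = (j + 1)*(j^2 - 2*j - 15) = (j + 1)*(j + 3)*(j - 5)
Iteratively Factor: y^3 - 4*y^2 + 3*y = (y)*(y^2 - 4*y + 3) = y*(y - 1)*(y - 3)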